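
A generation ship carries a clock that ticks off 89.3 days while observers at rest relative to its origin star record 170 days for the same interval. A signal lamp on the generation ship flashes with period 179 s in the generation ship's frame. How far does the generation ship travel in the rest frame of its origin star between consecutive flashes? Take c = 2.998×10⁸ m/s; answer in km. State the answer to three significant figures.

γ = Δt/Δτ = 170/89.3 = 1.9037.
β = √(1 − 1/γ²) = 0.85092. Lab-frame period = γτ = 1.9037×179 s = 340.76 s. Distance = βc × γτ = 0.85092 × 2.998×10⁸ m/s × 340.76 s = 8.6930×10^10 m = 8.69×10^7 km.

8.69×10^7 km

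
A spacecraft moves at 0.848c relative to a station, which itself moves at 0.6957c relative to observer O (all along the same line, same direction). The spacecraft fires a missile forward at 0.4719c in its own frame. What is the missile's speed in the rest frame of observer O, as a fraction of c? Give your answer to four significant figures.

First combine the missile and spacecraft (S''→S'): u₁ = (0.4719 + 0.848)/(1 + 0.4719×0.848) = 1.3199/1.4001712 = 0.94267.
Then combine with the station (S'→S): u = (0.94267 + 0.6957)/(1 + 0.94267×0.6957) = 1.63837/1.655815519 = 0.98946.

0.9895c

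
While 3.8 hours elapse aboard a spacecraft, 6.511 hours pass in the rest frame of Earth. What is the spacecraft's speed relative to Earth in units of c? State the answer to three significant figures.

γ = Δt/Δτ = 6.511/3.8 = 1.7134.
β = √(1 − 1/γ²) = √(1 − 0.34063) = √0.65937 = 0.812.

0.812c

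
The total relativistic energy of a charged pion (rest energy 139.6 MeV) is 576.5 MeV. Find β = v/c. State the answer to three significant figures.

Total energy E = γmc² gives γ = 576.5/139.6 = 4.1297.
Hence β = √(1 − 1/γ²) = √(1 − 0.0586358) = √0.9413642 = 0.970.

0.970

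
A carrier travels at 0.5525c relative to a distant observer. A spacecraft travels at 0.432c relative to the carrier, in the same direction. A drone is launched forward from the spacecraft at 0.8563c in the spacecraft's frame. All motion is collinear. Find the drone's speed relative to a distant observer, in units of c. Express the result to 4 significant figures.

0.9825c

First combine the drone and spacecraft (S''→S'): u₁ = (0.8563 + 0.432)/(1 + 0.8563×0.432) = 1.2883/1.3699216 = 0.94042.
Then combine with the carrier (S'→S): u = (0.94042 + 0.5525)/(1 + 0.94042×0.5525) = 1.49292/1.51958205 = 0.98245.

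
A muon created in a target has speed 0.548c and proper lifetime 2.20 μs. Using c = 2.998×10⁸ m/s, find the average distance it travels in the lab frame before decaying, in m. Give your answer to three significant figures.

432 m

Lorentz factor: γ = (1 − 0.300304)^(−1/2) = 1.1955.
Lab-frame lifetime: Δt = γτ = 1.1955 × 2.20 μs = 2.6301 μs.
Distance: d = vΔt = 0.548 × 2.998×10⁸ m/s × 2.6301×10^-6 s = 432 m.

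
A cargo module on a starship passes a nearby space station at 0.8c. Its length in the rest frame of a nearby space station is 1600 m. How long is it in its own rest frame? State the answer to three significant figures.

With β = 0.8, γ = 1/√(1 − 0.8²) = 1/√0.36 = 1.6667.
Proper length: L₀ = γ·L = 1.6667 × 1600 = 2670 m.

2670 m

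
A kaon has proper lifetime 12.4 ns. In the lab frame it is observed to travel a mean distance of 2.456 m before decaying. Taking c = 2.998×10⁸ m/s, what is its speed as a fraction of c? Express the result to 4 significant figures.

Lab distance = (lab lifetime)·v = γτ·βc, so βγ = d/(cτ) = 2.456/(2.998×10⁸ × 1.240×10^-8) = 0.66066.
With βγ = 0.66066: γ² = 1 + (βγ)² = 1.436472, and β = (βγ)/γ = 0.66066/1.19853 = 0.5512.

0.5512c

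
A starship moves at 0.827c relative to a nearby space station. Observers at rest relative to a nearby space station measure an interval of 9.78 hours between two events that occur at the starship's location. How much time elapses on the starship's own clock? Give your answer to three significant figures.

5.50 hours

Lorentz factor: γ = (1 − 0.683929)^(−1/2) = 1.7787.
The starship's clock runs slow as seen from a nearby space station, so Δτ = Δt/γ = 9.78/1.7787 = 5.50 hours.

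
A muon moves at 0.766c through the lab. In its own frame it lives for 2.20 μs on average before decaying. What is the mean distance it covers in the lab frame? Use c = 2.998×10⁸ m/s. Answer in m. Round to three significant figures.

786 m

With β = 0.766, γ = 1/√(1 − 0.766²) = 1/√0.413244 = 1.5556.
Lab-frame lifetime: Δt = γτ = 1.5556 × 2.20 μs = 3.4223 μs.
Distance: d = vΔt = 0.766 × 2.998×10⁸ m/s × 3.4223×10^-6 s = 786 m.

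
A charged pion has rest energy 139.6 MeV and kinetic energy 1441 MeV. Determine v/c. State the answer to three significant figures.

0.996

K = (γ−1)mc², so γ = 1 + 1441/139.6 = 11.322.
Then v/c = √(1 − γ⁻²) = √(1 − 0.00780106) = √0.99219894 = 0.996.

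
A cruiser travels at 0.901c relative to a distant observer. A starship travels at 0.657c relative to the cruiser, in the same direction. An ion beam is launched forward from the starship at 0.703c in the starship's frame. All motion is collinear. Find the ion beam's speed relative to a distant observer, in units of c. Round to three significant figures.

Apply u = (u'+v)/(1+u'v) twice. Ion beam in the cruiser frame: (0.703+0.657)/(1+0.703·0.657) = 1.36/1.461871 = 0.93031c.
That velocity, transformed to the rest frame of a distant observer: (0.93031+0.901)/(1+0.93031·0.901) = 1.83131/1.83820931 = 0.99625c.

0.996c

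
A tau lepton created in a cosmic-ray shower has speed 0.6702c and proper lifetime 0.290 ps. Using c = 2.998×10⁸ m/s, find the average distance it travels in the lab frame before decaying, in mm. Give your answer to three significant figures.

0.0785 mm

With β = 0.6702, γ = 1/√(1 − 0.6702²) = 1/√0.55083196 = 1.3474.
Lab-frame lifetime: Δt = γτ = 1.3474 × 0.290 ps = 0.39075 ps.
Distance: d = vΔt = 0.6702 × 2.998×10⁸ m/s × 3.9075×10^-13 s = 7.85×10^-5 m = 0.0785 mm.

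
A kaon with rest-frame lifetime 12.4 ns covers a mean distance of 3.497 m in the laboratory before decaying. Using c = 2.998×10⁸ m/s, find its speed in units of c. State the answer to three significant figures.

Lab distance = (lab lifetime)·v = γτ·βc, so βγ = d/(cτ) = 3.497/(2.998×10⁸ × 1.240×10^-8) = 0.94068.
With βγ = 0.94068: γ² = 1 + (βγ)² = 1.884879, and β = (βγ)/γ = 0.94068/1.37291 = 0.685.

0.685c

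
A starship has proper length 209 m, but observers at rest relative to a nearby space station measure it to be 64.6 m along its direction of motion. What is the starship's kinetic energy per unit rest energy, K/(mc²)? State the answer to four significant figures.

2.235

From L = L₀/γ: γ = 209/64.6 = 3.23529.
K/(mc²) = γ − 1 = 3.23529 − 1 = 2.235.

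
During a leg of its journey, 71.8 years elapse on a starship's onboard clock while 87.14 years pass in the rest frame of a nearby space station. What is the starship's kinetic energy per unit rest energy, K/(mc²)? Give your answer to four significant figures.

From Δt = γΔτ: γ = 87.14/71.8 = 1.21365.
K/(mc²) = γ − 1 = 1.21365 − 1 = 0.2136.

0.2136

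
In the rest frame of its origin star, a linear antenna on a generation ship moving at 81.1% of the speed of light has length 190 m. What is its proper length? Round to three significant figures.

β² = 0.657721, so γ = 1/√0.342279 = 1.7093.
Proper length: L₀ = γ·L = 1.7093 × 190 = 325 m.

325 m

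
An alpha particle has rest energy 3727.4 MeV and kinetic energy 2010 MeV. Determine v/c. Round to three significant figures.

K = (γ−1)mc², so γ = 1 + 2010/3727.4 = 1.5392.
Then v/c = √(1 − γ⁻²) = √(1 − 0.422095) = √0.577905 = 0.760.

0.760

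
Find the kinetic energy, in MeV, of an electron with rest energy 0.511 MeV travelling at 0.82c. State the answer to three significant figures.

0.382 MeV

Lorentz factor: γ = (1 − 0.6724)^(−1/2) = 1.74714.
Kinetic energy: K = (γ − 1)mc² = (1.74714 − 1) × 0.511 MeV = 0.74714 × 0.511 = 0.382 MeV.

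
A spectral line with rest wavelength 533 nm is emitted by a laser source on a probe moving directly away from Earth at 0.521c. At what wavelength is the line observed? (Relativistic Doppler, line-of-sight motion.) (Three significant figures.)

950 nm

Relativistic Doppler for wavelength: λ_obs = λ_src · √((1+β)/(1−β)).
With β = 0.521: factor = √(1.521/0.479) = 1.782.
λ_obs = 533 × 1.782 = 950 nm.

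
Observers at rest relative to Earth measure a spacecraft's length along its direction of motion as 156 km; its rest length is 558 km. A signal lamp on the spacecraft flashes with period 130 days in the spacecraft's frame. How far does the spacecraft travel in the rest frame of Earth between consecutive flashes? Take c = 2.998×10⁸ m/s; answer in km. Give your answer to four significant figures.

1.156×10^13 km

Length contraction gives γ = L₀/L = 558/156 = 3.57692.
β = √(1 − 1/γ²) = 0.96013. Lab-frame period = γτ = 3.57692×130 days = 465 days. Distance = βc × γτ = 0.96013 × 2.998×10⁸ m/s × 40176000 s = 1.1565×10^16 m = 1.156×10^13 km.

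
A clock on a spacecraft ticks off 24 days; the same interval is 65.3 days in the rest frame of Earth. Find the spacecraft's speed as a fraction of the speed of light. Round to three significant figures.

γ = Δt/Δτ = 65.3/24 = 2.7208.
β = √(1 − 1/γ²) = √(1 − 0.135085) = √0.864915 = 0.930.

0.930c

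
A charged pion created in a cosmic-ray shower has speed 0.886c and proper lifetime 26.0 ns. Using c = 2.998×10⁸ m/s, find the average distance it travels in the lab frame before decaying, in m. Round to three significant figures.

14.9 m

With β = 0.886, γ = 1/√(1 − 0.886²) = 1/√0.215004 = 2.1566.
Lab-frame lifetime: Δt = γτ = 2.1566 × 26.0 ns = 56.072 ns.
Distance: d = vΔt = 0.886 × 2.998×10⁸ m/s × 5.6072×10^-8 s = 14.9 m.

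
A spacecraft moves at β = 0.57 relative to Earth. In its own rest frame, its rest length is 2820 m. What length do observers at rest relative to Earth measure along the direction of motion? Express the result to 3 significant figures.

γ = 1/√(1 − β²) = 1/√(1 − 0.3249) = 1/√0.6751 = 1/0.821645 = 1.2171.
Length contraction: L = L₀/γ = 2820/1.2171 = 2320 m.

2320 m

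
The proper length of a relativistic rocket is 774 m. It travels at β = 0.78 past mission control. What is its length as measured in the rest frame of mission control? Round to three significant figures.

γ = 1/√(1 − β²) = 1/√(1 − 0.6084) = 1/√0.3916 = 1/0.62578 = 1.598.
Length contraction: L = L₀/γ = 774/1.598 = 484 m.

484 m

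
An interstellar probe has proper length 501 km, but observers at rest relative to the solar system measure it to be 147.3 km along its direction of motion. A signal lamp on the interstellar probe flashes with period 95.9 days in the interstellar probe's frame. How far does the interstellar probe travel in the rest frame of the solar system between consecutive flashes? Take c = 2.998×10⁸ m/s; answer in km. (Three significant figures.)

γ = L₀/L = 501/147.3 = 3.40122.
β = √(1 − 1/γ²) = 0.9558. Lab-frame period = γτ = 3.40122×95.9 days = 326.18 days. Distance = βc × γτ = 0.9558 × 2.998×10⁸ m/s × 28181952 s = 8.0755×10^15 m = 8.08×10^12 km.

8.08×10^12 km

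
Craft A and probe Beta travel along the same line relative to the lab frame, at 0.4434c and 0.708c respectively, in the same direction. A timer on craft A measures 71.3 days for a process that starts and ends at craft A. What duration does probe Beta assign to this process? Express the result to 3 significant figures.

77.3 days

Transform craft A's velocity into probe Beta's frame: (0.4434 − 0.708)/(1 − 0.4434·0.708) = −0.2646/0.6860728, so the relative speed is 0.38567c.
At |u| = 0.38567c, γ = (1 − 0.148741)^(−1/2) = 1.0838.
The clock on craft A records proper time, so probe Beta measures Δt = γΔτ = 1.0838 × 71.3 = 77.3 days.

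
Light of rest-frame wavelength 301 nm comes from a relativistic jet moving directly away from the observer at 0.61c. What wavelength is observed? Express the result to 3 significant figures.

Relativistic Doppler for wavelength: λ_obs = λ_src · √((1+β)/(1−β)).
With β = 0.61: factor = √(1.61/0.39) = 2.0318.
λ_obs = 301 × 2.0318 = 612 nm.

612 nm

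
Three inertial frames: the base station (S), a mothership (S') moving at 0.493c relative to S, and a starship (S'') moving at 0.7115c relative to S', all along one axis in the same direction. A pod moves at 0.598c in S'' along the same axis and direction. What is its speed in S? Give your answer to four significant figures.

First combine the pod and starship (S''→S'): u₁ = (0.598 + 0.7115)/(1 + 0.598×0.7115) = 1.3095/1.425477 = 0.91864.
Then combine with the mothership (S'→S): u = (0.91864 + 0.493)/(1 + 0.91864×0.493) = 1.41164/1.45288952 = 0.97161.

0.9716c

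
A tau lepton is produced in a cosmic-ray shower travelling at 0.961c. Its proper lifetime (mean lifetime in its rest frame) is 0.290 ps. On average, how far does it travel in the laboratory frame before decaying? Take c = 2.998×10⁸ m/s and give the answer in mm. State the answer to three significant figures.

0.302 mm

With β = 0.961, γ = 1/√(1 − 0.961²) = 1/√0.076479 = 3.616.
Lab-frame lifetime: Δt = γτ = 3.616 × 0.290 ps = 1.0486 ps.
Distance: d = vΔt = 0.961 × 2.998×10⁸ m/s × 1.0486×10^-12 s = 3.02×10^-4 m = 0.302 mm.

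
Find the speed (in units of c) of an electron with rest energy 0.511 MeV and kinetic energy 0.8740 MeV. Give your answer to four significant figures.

0.9294c

γ = 1 + K/(mc²) = 1 + 0.8740/0.511 = 2.7104.
β = √(1 − 1/γ²) = √(1 − 0.136124) = √0.863876 = 0.9294.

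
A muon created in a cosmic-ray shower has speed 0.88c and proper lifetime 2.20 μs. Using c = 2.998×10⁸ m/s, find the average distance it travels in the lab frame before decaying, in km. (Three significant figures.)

γ = 1/√(1 − β²) = 1/√(1 − 0.7744) = 1/√0.2256 = 1/0.474974 = 2.1054.
Lab-frame lifetime: Δt = γτ = 2.1054 × 2.20 μs = 4.6319 μs.
Distance: d = vΔt = 0.88 × 2.998×10⁸ m/s × 4.6319×10^-6 s = 1220 m = 1.22 km.

1.22 km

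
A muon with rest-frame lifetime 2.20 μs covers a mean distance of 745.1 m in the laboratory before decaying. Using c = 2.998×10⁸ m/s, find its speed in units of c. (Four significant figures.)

Lab distance = (lab lifetime)·v = γτ·βc, so βγ = d/(cτ) = 745.1/(2.998×10⁸ × 2.200×10^-6) = 1.1297.
With βγ = 1.1297: γ² = 1 + (βγ)² = 2.27622, and β = (βγ)/γ = 1.1297/1.50871 = 0.7488.

0.7488c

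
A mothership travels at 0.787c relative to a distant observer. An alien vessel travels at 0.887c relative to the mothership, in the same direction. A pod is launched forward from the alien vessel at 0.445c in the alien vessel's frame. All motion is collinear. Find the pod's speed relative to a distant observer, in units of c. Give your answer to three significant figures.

First combine the pod and alien vessel (S''→S'): u₁ = (0.445 + 0.887)/(1 + 0.445×0.887) = 1.332/1.394715 = 0.95503.
Then combine with the mothership (S'→S): u = (0.95503 + 0.787)/(1 + 0.95503×0.787) = 1.74203/1.75160861 = 0.99453.

0.995c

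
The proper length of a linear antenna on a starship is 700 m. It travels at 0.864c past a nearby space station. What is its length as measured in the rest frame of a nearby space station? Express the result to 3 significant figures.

352 m

Lorentz factor: γ = (1 − 0.746496)^(−1/2) = 1.9861.
Along the direction of motion the measured length is L₀/γ = 700/1.9861 = 352 m.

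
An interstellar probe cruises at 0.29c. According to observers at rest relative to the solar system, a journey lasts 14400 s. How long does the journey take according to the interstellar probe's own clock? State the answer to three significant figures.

13800 s

β² = 0.0841, so γ = 1/√0.9159 = 1.0449.
The moving clock records proper time: Δτ = Δt/γ = 14400/1.0449 = 13800 s.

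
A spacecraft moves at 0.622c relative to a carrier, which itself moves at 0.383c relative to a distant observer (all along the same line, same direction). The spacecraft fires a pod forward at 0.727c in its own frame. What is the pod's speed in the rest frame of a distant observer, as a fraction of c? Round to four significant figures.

Apply u = (u'+v)/(1+u'v) twice. Pod in the carrier frame: (0.727+0.622)/(1+0.727·0.622) = 1.349/1.452194 = 0.92894c.
That velocity, transformed to the rest frame of a distant observer: (0.92894+0.383)/(1+0.92894·0.383) = 1.31194/1.35578402 = 0.96766c.

0.9677c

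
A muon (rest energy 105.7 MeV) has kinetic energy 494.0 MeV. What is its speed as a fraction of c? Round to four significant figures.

K = (γ−1)mc², so γ = 1 + 494.0/105.7 = 5.6736.
Then v/c = √(1 − γ⁻²) = √(1 − 0.0310658) = √0.9689342 = 0.9843.

0.9843c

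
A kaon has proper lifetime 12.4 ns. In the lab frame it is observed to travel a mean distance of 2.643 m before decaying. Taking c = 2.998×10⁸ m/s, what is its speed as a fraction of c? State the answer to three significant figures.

0.579c

Let x = d/(cτ) = 2.643 m / (2.998×10⁸ m/s × 1.240×10^-8 s) = 0.71096. Since d = βγcτ, x = βγ = β/√(1−β²).
Solving: β² = x²/(1+x²) = 0.505464/1.505464 = 0.335753, so β = 0.579.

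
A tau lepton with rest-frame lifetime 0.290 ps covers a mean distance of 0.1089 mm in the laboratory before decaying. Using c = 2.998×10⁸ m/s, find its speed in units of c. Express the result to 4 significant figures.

0.7815c

Lab distance = (lab lifetime)·v = γτ·βc, so βγ = d/(cτ) = 1.089×10^-4/(2.998×10⁸ × 2.900×10^-13) = 1.2526.
With βγ = 1.2526: γ² = 1 + (βγ)² = 2.56901, and β = (βγ)/γ = 1.2526/1.60281 = 0.7815.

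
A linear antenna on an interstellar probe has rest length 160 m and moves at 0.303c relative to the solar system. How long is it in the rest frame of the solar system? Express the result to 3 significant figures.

152 m

β² = 0.091809, so γ = 1/√0.908191 = 1.0493.
Along the direction of motion the measured length is L₀/γ = 160/1.0493 = 152 m.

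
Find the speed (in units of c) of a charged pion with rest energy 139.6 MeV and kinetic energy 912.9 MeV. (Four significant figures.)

K = (γ−1)mc², so γ = 1 + 912.9/139.6 = 7.5394.
Then v/c = √(1 − γ⁻²) = √(1 − 0.0175925) = √0.9824075 = 0.9912.

0.9912c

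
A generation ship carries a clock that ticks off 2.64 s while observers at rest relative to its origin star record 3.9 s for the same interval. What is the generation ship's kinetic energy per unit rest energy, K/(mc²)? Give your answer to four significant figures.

0.4773

γ = Δt/Δτ = 3.9/2.64 = 1.47727.
K/(mc²) = γ − 1 = 1.47727 − 1 = 0.4773.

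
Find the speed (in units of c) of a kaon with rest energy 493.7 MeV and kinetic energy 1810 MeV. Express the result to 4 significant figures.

γ = 1 + K/(mc²) = 1 + 1810/493.7 = 4.6662.
β = √(1 − 1/γ²) = √(1 − 0.0459276) = √0.9540724 = 0.9768.

0.9768c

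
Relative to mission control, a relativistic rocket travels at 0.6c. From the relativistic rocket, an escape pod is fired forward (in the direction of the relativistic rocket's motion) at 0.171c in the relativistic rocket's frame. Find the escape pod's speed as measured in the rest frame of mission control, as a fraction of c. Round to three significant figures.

In units of c, u = (u' + v)/(1 + u'v) with u' = 0.171 and v = 0.6.
Numerator: 0.171 + 0.6 = 0.771. Denominator: 1 + (0.171)(0.6) = 1.1026.
u = 0.771/1.1026 = 0.69926, so the speed is 0.699c.

0.699c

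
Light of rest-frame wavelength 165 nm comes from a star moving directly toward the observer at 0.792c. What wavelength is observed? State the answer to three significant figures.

56.2 nm

Relativistic Doppler for wavelength: λ_obs = λ_src · √((1−β)/(1+β)).
With β = 0.792: factor = √(0.208/1.792) = 0.34069.
λ_obs = 165 × 0.34069 = 56.2 nm.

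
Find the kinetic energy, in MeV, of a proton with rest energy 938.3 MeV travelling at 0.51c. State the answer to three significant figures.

With β = 0.51, γ = 1/√(1 − 0.51²) = 1/√0.7399 = 1.16255.
Kinetic energy: K = (γ − 1)mc² = (1.16255 − 1) × 938.3 MeV = 0.16255 × 938.3 = 153 MeV.

153 MeV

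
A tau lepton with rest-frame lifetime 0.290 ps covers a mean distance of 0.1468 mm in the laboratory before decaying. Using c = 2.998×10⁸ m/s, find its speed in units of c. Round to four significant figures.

0.8604c

Lab distance = (lab lifetime)·v = γτ·βc, so βγ = d/(cτ) = 1.468×10^-4/(2.998×10⁸ × 2.900×10^-13) = 1.6885.
With βγ = 1.6885: γ² = 1 + (βγ)² = 3.85103, and β = (βγ)/γ = 1.6885/1.9624 = 0.8604.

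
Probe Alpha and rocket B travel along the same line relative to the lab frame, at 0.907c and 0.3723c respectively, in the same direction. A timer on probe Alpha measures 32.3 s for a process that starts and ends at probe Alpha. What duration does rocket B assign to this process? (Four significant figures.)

54.73 s

The velocity of probe Alpha relative to rocket B is (0.907 − 0.3723)c / (1 − 0.907×0.3723) = 0.80731c; relative speed 0.80731c.
At |u| = 0.80731c, γ = (1 − 0.651749)^(−1/2) = 1.6945.
Probe Alpha's interval is proper; time dilation gives Δt_B = γΔτ = 1.6945 × 32.3 s = 54.73 s.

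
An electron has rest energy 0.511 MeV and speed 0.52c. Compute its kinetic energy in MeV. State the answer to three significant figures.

0.0872 MeV

With β = 0.52, γ = 1/√(1 − 0.52²) = 1/√0.7296 = 1.17073.
Kinetic energy: K = (γ − 1)mc² = (1.17073 − 1) × 0.511 MeV = 0.17073 × 0.511 = 0.0872 MeV.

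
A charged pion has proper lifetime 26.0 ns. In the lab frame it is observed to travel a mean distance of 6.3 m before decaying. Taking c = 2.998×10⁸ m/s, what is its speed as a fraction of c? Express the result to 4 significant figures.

Lab distance = (lab lifetime)·v = γτ·βc, so βγ = d/(cτ) = 6.300/(2.998×10⁸ × 2.600×10^-8) = 0.80823.
With βγ = 0.80823: γ² = 1 + (βγ)² = 1.653236, and β = (βγ)/γ = 0.80823/1.28578 = 0.6286.

0.6286c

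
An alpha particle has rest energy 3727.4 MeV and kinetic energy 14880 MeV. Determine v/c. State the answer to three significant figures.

0.980

K = (γ−1)mc², so γ = 1 + 14880/3727.4 = 4.9921.
Then v/c = √(1 − γ⁻²) = √(1 − 0.0401267) = √0.9598733 = 0.980.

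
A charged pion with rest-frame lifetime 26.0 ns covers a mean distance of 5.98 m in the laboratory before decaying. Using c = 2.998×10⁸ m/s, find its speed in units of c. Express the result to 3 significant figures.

d = βγcτ ⇒ βγ = d/(cτ) = 5.980 m / (7.7948 m) = 0.76718.
β = (βγ)/√(1+(βγ)²) = 0.76718/√1.588565 = 0.609.

0.609c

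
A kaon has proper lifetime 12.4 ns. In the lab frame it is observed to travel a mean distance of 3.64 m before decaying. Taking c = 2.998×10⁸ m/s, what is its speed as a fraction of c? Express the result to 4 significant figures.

Lab distance = (lab lifetime)·v = γτ·βc, so βγ = d/(cτ) = 3.640/(2.998×10⁸ × 1.240×10^-8) = 0.97915.
With βγ = 0.97915: γ² = 1 + (βγ)² = 1.958735, and β = (βγ)/γ = 0.97915/1.39955 = 0.6996.

0.6996c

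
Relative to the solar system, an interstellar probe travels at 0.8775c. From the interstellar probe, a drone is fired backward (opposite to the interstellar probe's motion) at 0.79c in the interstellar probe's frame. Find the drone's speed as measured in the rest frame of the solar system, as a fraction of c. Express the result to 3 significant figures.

0.285c

In units of c, u = (u' + v)/(1 + u'v) with u' = −0.79 and v = 0.8775.
Numerator: −0.79 + 0.8775 = 0.0875. Denominator: 1 + (−0.79)(0.8775) = 0.306775.
u = 0.0875/0.306775 = 0.28523, so the speed is 0.285c.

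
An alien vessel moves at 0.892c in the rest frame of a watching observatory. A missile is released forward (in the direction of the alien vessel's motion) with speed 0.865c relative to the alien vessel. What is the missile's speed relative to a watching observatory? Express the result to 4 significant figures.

0.9918c

In units of c, u = (u' + v)/(1 + u'v) with u' = 0.865 and v = 0.892.
Numerator: 0.865 + 0.892 = 1.757. Denominator: 1 + (0.865)(0.892) = 1.77158.
u = 1.757/1.77158 = 0.99177, so the speed is 0.9918c.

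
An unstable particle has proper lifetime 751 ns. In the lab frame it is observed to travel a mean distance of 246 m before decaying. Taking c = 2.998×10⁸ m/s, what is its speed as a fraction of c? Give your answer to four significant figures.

d = βγcτ ⇒ βγ = d/(cτ) = 246.0 m / (225.1498 m) = 1.0926.
β = (βγ)/√(1+(βγ)²) = 1.0926/√2.19377 = 0.7377.

0.7377c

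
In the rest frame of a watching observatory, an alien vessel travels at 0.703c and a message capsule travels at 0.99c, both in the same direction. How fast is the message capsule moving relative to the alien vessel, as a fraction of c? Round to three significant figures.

Transform to the alien vessel's frame: u' = (u − v)/(1 − uv/c²).
u' = (0.99 − 0.703)/(1 − 0.99×0.703) = 0.287/0.30403 = 0.94399.
Speed in the alien vessel's frame: 0.944c (in the same direction).

0.944c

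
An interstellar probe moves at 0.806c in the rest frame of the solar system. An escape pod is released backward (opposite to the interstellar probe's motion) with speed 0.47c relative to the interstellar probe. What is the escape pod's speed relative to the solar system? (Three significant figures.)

Relativistic velocity addition: u = (u' + v)/(1 + u'v/c²), with u' = −0.47c and v = 0.806c.
Numerator: −0.47 + 0.806 = 0.336. Denominator: 1 + (−0.47)(0.806) = 0.62118.
u = 0.336/0.62118 = 0.54091, so the speed is 0.541c.

0.541c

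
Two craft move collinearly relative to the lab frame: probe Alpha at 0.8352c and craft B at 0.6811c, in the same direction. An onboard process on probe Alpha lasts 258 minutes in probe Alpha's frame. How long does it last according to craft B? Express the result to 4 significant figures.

Speed of probe Alpha in craft B's frame: u = (v_A − v_B)/(1 − v_A v_B/c²) = (0.8352 − 0.6811)/(1 − 0.8352×0.6811) = 0.1541/0.43114528 = 0.35742; |u| = 0.35742c.
γ for this relative speed: γ = 1/√(1 − 0.127749) = 1.0707.
Probe Alpha's interval is proper; time dilation gives Δt_B = γΔτ = 1.0707 × 258 minutes = 276.2 minutes.

276.2 minutes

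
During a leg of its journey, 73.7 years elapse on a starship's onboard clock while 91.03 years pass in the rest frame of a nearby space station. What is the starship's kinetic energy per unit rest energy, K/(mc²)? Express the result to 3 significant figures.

The time-dilation ratio gives γ = 91.03/73.7 = 1.23514.
K/(mc²) = γ − 1 = 1.23514 − 1 = 0.235.

0.235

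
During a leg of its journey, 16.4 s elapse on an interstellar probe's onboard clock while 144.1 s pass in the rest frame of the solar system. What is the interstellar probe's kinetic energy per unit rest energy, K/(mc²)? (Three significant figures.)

7.79

γ = Δt/Δτ = 144.1/16.4 = 8.78659.
Since K = (γ−1)mc², K/(mc²) = 8.78659 − 1 = 7.79.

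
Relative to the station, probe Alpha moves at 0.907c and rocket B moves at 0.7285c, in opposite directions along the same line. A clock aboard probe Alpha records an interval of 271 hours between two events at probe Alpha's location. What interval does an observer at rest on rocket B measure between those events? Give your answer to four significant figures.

Speed of probe Alpha in rocket B's frame: u = (v_A + v_B)/(1 + v_A v_B/c²) = (0.907 + 0.7285)/(1 + 0.907×0.7285) = 1.6355/1.6607495 = 0.9848; |u| = 0.9848c.
At |u| = 0.9848c, γ = (1 − 0.969831)^(−1/2) = 5.7573.
The clock on probe Alpha records proper time, so rocket B measures Δt = γΔτ = 5.7573 × 271 = 1560 hours.

1560 hours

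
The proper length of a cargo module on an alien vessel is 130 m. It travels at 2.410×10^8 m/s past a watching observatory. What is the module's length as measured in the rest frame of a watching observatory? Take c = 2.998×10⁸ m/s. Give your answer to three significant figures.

77.3 m

β = v/c = (2.410×10^8 m/s)/(2.998×10⁸ m/s) = 0.803869.
γ = 1/√(1 − β²) = 1/√(1 − 0.6462054) = 1/√0.3537946 = 1/0.594806 = 1.6812.
Along the direction of motion the measured length is L₀/γ = 130/1.6812 = 77.3 m.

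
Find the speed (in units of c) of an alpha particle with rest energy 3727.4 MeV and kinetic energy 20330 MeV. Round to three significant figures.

K = (γ−1)mc², so γ = 1 + 20330/3727.4 = 6.4542.
Then v/c = √(1 − γ⁻²) = √(1 − 0.0240057) = √0.9759943 = 0.988.

0.988c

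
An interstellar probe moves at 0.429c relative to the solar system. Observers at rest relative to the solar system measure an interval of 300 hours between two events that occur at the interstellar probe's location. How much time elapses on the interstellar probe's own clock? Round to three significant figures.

271 hours

Lorentz factor: γ = (1 − 0.184041)^(−1/2) = 1.107.
The moving clock records proper time: Δτ = Δt/γ = 300/1.107 = 271 hours.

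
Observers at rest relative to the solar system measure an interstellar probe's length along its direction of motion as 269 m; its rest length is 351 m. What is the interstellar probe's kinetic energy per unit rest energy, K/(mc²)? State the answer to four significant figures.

From L = L₀/γ: γ = 351/269 = 1.30483.
Since K = (γ−1)mc², K/(mc²) = 1.30483 − 1 = 0.3048.

0.3048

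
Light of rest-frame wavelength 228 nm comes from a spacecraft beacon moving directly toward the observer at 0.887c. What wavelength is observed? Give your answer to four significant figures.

Relativistic Doppler for wavelength: λ_obs = λ_src · √((1−β)/(1+β)).
With β = 0.887: factor = √(0.113/1.887) = 0.24471.
λ_obs = 228 × 0.24471 = 55.79 nm.

55.79 nm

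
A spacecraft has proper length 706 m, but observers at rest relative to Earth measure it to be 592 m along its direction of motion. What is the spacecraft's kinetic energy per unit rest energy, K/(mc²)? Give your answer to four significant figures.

Length contraction gives γ = L₀/L = 706/592 = 1.19257.
Since K = (γ−1)mc², K/(mc²) = 1.19257 − 1 = 0.1926.

0.1926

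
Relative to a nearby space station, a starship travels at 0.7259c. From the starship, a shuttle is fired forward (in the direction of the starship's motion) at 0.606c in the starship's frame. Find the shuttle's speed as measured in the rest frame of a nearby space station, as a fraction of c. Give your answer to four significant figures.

0.9250c

In units of c, u = (u' + v)/(1 + u'v) with u' = 0.606 and v = 0.7259.
Numerator: 0.606 + 0.7259 = 1.3319. Denominator: 1 + (0.606)(0.7259) = 1.4398954.
u = 1.3319/1.4398954 = 0.925, so the speed is 0.9250c.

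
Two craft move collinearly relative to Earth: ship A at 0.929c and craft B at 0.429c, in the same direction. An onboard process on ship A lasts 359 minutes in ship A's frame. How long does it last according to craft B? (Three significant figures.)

Transform ship A's velocity into craft B's frame: (0.929 − 0.429)/(1 − 0.929·0.429) = 0.5/0.601459, so the relative speed is 0.83131c.
At |u| = 0.83131c, γ = (1 − 0.691076)^(−1/2) = 1.7992.
Ship A's interval is proper; time dilation gives Δt_B = γΔτ = 1.7992 × 359 minutes = 646 minutes.

646 minutes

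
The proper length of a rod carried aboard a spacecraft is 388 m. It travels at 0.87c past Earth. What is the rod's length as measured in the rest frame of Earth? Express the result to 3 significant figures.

Lorentz factor: γ = (1 − 0.7569)^(−1/2) = 2.0282.
Length contraction: L = L₀/γ = 388/2.0282 = 191 m.

191 m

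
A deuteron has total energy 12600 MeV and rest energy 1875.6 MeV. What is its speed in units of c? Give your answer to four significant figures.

0.9889c

γ = E/(mc²) = 12600/1875.6 = 6.7179.
β = √(1 − 1/γ²) = √(1 − 0.0221581) = √0.9778419 = 0.9889.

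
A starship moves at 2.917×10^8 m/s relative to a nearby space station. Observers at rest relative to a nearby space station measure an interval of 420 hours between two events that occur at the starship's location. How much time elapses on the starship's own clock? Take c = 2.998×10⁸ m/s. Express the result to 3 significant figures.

97.0 hours

β = v/c = (2.917×10^8 m/s)/(2.998×10⁸ m/s) = 0.972982.
Lorentz factor: γ = (1 − 0.946694)^(−1/2) = 4.3312.
The starship's clock runs slow as seen from a nearby space station, so Δτ = Δt/γ = 420/4.3312 = 97.0 hours.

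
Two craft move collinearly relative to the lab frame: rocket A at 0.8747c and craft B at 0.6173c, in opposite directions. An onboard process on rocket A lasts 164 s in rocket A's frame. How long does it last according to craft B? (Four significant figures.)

662.3 s

Transform rocket A's velocity into craft B's frame: (0.8747 + 0.6173)/(1 + 0.8747·0.6173) = 1.492/1.53995231, so the relative speed is 0.96886c.
At |u| = 0.96886c, γ = (1 − 0.93869)^(−1/2) = 4.0386.
Rocket A's interval is proper; time dilation gives Δt_B = γΔτ = 4.0386 × 164 s = 662.3 s.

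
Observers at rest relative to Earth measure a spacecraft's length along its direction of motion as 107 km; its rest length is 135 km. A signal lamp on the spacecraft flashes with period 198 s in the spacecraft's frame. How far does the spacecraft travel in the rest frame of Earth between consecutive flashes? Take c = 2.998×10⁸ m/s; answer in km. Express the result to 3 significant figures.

γ = L₀/L = 135/107 = 1.26168.
β = √(1 − 1/γ²) = 0.60975. Lab-frame period = γτ = 1.26168×198 s = 249.81 s. Distance = βc × γτ = 0.60975 × 2.998×10⁸ m/s × 249.81 s = 4.5666×10^10 m = 4.57×10^7 km.

4.57×10^7 km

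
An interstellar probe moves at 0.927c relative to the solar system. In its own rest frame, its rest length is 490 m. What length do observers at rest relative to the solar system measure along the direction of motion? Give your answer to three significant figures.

β² = 0.859329, so γ = 1/√0.140671 = 2.6662.
Length contraction: L = L₀/γ = 490/2.6662 = 184 m.

184 m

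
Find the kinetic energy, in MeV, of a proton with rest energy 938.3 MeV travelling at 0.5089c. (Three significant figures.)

β² = 0.25897921, so γ = 1/√0.74102079 = 1.16168.
Kinetic energy: K = (γ − 1)mc² = (1.16168 − 1) × 938.3 MeV = 0.16168 × 938.3 = 152 MeV.

152 MeV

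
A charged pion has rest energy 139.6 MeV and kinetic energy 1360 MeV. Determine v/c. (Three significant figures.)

K = (γ−1)mc², so γ = 1 + 1360/139.6 = 10.742.
Then v/c = √(1 − γ⁻²) = √(1 − 0.00866622) = √0.99133378 = 0.996.

0.996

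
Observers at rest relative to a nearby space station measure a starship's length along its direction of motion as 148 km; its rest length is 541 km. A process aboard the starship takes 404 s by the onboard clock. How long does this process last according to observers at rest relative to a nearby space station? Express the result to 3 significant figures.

Length contraction gives γ = L₀/L = 541/148 = 3.65541.
The same γ dilates the second interval: 3.65541 × 404 s = 1480 s.

1480 s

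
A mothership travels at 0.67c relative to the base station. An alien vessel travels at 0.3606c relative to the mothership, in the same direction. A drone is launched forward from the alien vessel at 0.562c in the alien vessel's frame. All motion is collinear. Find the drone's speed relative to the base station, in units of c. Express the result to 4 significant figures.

Compose velocities in two stages. Stage 1 (into S'): u₁ = (0.562+0.3606)/(1+0.562×0.3606) = 0.76713.
Stage 2 (into S): u = (0.76713+0.67)/(1+0.76713×0.67) = 0.94924, so the speed is 0.9492c.

0.9492c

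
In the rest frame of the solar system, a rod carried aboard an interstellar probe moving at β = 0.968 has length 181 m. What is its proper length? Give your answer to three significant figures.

721 m

With β = 0.968, γ = 1/√(1 − 0.968²) = 1/√0.062976 = 3.9849.
Proper length: L₀ = γ·L = 3.9849 × 181 = 721 m.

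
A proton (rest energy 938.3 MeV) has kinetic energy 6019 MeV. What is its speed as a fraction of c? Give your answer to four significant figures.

γ = 1 + K/(mc²) = 1 + 6019/938.3 = 7.4148.
β = √(1 − 1/γ²) = √(1 − 0.0181887) = √0.9818113 = 0.9909.

0.9909c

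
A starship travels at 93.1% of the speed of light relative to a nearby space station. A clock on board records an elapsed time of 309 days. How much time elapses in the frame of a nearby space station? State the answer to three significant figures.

γ = 1/√(1 − β²) = 1/√(1 − 0.866761) = 1/√0.133239 = 1/0.365019 = 2.7396.
The onboard clock measures proper time, so the interval in the rest frame of a nearby space station is dilated: Δt = γ·Δτ = 2.7396 × 309 days = 847 days.

847 days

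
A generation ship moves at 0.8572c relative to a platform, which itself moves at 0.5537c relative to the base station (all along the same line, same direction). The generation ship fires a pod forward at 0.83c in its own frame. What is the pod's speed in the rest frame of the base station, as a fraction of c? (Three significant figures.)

0.996c

Apply u = (u'+v)/(1+u'v) twice. Pod in the platform frame: (0.83+0.8572)/(1+0.83·0.8572) = 1.6872/1.711476 = 0.98582c.
That velocity, transformed to the rest frame of the base station: (0.98582+0.5537)/(1+0.98582·0.5537) = 1.53952/1.545848534 = 0.99591c.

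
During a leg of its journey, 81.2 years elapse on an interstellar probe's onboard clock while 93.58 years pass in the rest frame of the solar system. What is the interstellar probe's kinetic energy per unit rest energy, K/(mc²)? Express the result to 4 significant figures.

0.1525

γ = Δt/Δτ = 93.58/81.2 = 1.15246.
K/(mc²) = γ − 1 = 1.15246 − 1 = 0.1525.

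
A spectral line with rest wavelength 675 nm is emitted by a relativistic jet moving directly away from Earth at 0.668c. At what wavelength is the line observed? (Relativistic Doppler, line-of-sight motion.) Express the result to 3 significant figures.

1510 nm

Relativistic Doppler for wavelength: λ_obs = λ_src · √((1+β)/(1−β)).
With β = 0.668: factor = √(1.668/0.332) = 2.2414.
λ_obs = 675 × 2.2414 = 1510 nm.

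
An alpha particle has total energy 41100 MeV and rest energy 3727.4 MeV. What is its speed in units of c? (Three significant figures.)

γ = E/(mc²) = 41100/3727.4 = 11.026.
β = √(1 − 1/γ²) = √(1 − 0.00822553) = √0.99177447 = 0.996.

0.996c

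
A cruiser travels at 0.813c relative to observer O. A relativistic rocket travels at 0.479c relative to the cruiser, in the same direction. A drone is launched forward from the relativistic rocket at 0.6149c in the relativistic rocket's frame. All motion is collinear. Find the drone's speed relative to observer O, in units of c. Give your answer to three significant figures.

0.983c

Compose velocities in two stages. Stage 1 (into S'): u₁ = (0.6149+0.479)/(1+0.6149×0.479) = 0.84501.
Stage 2 (into S): u = (0.84501+0.813)/(1+0.84501×0.813) = 0.98282, so the speed is 0.983c.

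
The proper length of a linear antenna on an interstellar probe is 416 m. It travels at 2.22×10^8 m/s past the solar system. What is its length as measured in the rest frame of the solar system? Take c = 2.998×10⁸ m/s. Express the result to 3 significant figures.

280 m

β = v/c = (2.22×10^8 m/s)/(2.998×10⁸ m/s) = 0.740494.
β² = 0.5483314, so γ = 1/√0.4516686 = 1.488.
Length contraction: L = L₀/γ = 416/1.488 = 280 m.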